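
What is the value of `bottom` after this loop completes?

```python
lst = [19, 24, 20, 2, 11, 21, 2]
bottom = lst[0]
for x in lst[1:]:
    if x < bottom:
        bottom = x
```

Minimum of [19, 24, 20, 2, 11, 21, 2]
`bottom` takes the values: 19 → 2

Answer: 2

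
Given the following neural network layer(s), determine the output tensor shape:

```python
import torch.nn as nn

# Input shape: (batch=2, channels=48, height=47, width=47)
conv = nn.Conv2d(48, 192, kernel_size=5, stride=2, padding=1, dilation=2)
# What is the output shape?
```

Input: (2, 48, 47, 47) -> Output: (2, 192, 21, 21)

Answer: (2, 192, 21, 21)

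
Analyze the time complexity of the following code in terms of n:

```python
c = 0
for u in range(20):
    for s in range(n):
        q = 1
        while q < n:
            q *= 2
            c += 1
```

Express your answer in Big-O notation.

Each loop level contributes: 1 × n × log n. Multiplying the contributions gives O(n log n).

Answer: O(n log n)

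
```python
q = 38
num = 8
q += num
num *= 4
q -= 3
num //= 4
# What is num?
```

Trace:
`q = 38` → q = 38
`num = 8` → num = 8
`q += num` → q = 46
`num *= 4` → num = 32
`q -= 3` → q = 43
`num //= 4` → num = 8
So num = 8

Answer: 8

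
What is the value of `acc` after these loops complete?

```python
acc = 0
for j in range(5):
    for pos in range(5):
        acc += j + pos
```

Sum of all j+pos for j,pos in 5x5
`acc` takes the values: 0 → 1 → 3 → 6 → 10 → 11 → 13 → 16 → 20 → 25 → 27 → 30 → 34 → 39 → 45 → 48 → 52 → 57 → 63 → 70 → 74 → 79 → 85 → 92 → 100

Answer: 100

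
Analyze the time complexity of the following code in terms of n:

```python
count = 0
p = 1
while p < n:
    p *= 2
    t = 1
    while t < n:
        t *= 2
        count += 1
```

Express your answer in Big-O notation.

Each loop level contributes: log n × log n. Multiplying the contributions gives O(log² n).

Answer: O(log² n)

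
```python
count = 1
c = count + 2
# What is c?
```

Trace:
`count = 1` → count = 1
`c = count + 2` → c = 3
So c = 3

Answer: 3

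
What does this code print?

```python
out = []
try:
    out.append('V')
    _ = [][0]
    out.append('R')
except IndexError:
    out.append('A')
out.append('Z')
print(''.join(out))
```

Execution trace: 'V' (try body) → 'A' (except IndexError) → 'Z' (after the try/except). Output: VAZ

Answer: VAZ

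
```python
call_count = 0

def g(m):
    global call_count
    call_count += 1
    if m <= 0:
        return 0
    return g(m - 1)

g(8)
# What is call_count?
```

Linear recursion stepping by 1: 9 calls from m=8 down to ≤0.

Answer: 9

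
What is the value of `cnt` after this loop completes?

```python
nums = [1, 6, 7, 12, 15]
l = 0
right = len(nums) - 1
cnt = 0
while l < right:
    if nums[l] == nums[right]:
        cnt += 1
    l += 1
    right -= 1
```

Count matching pairs from ends
`cnt` takes the values: 0

Answer: 0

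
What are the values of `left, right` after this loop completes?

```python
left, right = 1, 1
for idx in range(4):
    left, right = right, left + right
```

Fibonacci: after 4 iterations
`left, right` takes the values: (1, 1) → (1, 2) → (2, 3) → (3, 5) → (5, 8)

Answer: 5, 8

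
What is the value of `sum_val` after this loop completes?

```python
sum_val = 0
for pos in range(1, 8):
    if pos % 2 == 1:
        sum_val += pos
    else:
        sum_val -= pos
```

Add odd, subtract even
`sum_val` takes the values: 0 → 1 → -1 → 2 → -2 → 3 → -3 → 4

Answer: 4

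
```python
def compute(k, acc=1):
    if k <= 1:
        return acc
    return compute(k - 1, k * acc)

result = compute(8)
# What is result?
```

Accumulator trace (n, acc): (8, 1) -> (7, 8) -> (6, 56) -> (5, 336) -> (4, 1680) -> (3, 6720) -> (2, 20160) -> (1, 40320) -> return 40320

Answer: 40320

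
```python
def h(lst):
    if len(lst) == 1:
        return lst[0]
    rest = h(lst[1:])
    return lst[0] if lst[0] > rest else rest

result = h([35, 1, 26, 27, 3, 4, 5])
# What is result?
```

Recursive max over [35, 1, 26, 27, 3, 4, 5] = 35

Answer: 35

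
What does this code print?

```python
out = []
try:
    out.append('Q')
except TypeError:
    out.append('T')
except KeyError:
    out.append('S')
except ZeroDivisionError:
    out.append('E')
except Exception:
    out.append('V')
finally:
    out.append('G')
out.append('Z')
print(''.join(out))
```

Execution trace: 'Q' (try body, no exception) → 'G' (finally) → 'Z' (after the try/except). Output: QGZ

Answer: QGZ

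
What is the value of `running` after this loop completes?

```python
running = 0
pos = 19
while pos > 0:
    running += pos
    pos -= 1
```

Sum 19 down to 1
`running` takes the values: 0 → 19 → 37 → 54 → 70 → 85 → 99 → 112 → 124 → 135 → 145 → 154 → 162 → 169 → 175 → 180 → 184 → 187 → 189 → 190

Answer: 190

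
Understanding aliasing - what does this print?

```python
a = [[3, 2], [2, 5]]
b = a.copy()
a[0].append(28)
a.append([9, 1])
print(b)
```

Key concept: shallow copy with nested lists.
Step by step:
`a = [[3, 2], [2, 5]]` → a = [[3, 2], [2, 5]]
`b = a.copy()` → b = [[3, 2], [2, 5]]
`a[0].append(28)` → a = [[3, 2, 28], [2, 5]]; b = [[3, 2, 28], [2, 5]]
`a.append([9, 1])` → a = [[3, 2, 28], [2, 5], [9, 1]]
`print(b)` → prints [[3, 2, 28], [2, 5]]

Answer: [[3, 2, 28], [2, 5]]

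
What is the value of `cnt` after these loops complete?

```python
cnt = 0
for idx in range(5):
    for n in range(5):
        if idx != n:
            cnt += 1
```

5² - 5 (exclude diagonal)
`cnt` takes the values: 0 → 1 → 2 → 3 → 4 → 5 → 6 → 7 → 8 → 9 → 10 → 11 → 12 → 13 → 14 → 15 → 16 → 17 → 18 → 19 → 20

Answer: 20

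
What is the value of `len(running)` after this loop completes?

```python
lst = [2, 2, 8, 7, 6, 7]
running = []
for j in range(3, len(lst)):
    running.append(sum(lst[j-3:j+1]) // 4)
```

Number of 4-element averages
`running` takes the values: [] → [4] → [4, 5] → [4, 5, 7]
So `len(running)` = 3

Answer: 3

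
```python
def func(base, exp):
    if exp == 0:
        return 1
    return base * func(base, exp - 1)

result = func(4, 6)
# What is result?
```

func(4, 6) = 4 * 4 * 4 * 4 * 4 * 4 = 4096

Answer: 4096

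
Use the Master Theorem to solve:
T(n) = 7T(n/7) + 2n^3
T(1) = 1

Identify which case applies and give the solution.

a=7, b=7, f(n)=2n^3. log_7(7) = 1. Since c=3 > 1 and the regularity condition holds (7(n/7)^3 = (7/7^3)n^3 with 7/7^3 < 1), Case 3 applies: T(n) = Θ(f(n)) = O(n^3).

Answer: O(n^3) - Case 3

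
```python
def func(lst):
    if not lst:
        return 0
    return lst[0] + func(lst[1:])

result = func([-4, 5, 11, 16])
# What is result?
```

(-4) + 5 + 11 + 16 + 0 = 28

Answer: 28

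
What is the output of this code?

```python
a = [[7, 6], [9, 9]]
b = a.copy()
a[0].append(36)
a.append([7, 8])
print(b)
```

Key concept: shallow copy with nested lists.
Step by step:
`a = [[7, 6], [9, 9]]` → a = [[7, 6], [9, 9]]
`b = a.copy()` → b = [[7, 6], [9, 9]]
`a[0].append(36)` → a = [[7, 6, 36], [9, 9]]; b = [[7, 6, 36], [9, 9]]
`a.append([7, 8])` → a = [[7, 6, 36], [9, 9], [7, 8]]
`print(b)` → prints [[7, 6, 36], [9, 9]]

Answer: [[7, 6, 36], [9, 9]]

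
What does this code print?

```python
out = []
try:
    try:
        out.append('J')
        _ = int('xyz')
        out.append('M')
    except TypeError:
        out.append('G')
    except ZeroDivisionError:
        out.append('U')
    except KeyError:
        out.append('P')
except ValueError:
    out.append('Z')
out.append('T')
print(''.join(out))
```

Execution trace: 'J' (try body) → 'Z' (outer except ValueError) → 'T' (after the try/except). Output: JZT

Answer: JZT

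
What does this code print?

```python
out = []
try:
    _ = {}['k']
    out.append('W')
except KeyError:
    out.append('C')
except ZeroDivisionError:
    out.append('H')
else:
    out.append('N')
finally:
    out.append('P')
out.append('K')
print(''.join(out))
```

Execution trace: 'C' (except KeyError) → 'P' (finally) → 'K' (after the try/except). Output: CPK

Answer: CPK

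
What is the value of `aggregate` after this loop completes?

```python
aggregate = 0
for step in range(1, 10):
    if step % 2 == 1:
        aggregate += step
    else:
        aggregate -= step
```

Add odd, subtract even
`aggregate` takes the values: 0 → 1 → -1 → 2 → -2 → 3 → -3 → 4 → -4 → 5

Answer: 5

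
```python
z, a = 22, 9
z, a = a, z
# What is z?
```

Trace:
`z, a = 22, 9` → z = 22; a = 9
`z, a = a, z` → z = 9; a = 22
So z = 9

Answer: 9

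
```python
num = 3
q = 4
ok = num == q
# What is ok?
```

Trace:
`num = 3` → num = 3
`q = 4` → q = 4
`ok = num == q` → ok = False
So ok = False

Answer: False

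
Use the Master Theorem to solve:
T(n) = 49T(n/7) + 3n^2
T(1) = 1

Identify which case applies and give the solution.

a=49, b=7, f(n)=3n^2. log_7(49) = 2. Since c=2 = 2, Case 2 applies: T(n) = Θ(n^log_b(a) · log n) = O(n^2 log n).

Answer: O(n^2 log n) - Case 2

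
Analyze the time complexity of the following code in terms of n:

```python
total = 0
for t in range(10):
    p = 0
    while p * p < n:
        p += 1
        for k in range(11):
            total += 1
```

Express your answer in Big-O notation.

Each loop level contributes: 1 × √n × 1. Multiplying the contributions gives O(√n).

Answer: O(√n)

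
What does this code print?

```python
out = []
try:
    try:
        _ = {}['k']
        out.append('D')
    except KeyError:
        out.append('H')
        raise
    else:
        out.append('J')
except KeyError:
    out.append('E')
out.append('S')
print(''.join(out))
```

Execution trace: 'H' (inner except KeyError) → 'E' (outer except KeyError) → 'S' (after the try/except). Output: HES

Answer: HES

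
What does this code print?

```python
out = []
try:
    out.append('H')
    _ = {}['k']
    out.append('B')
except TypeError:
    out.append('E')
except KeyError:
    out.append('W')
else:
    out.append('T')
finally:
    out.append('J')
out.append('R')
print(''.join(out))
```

Execution trace: 'H' (try body) → 'W' (except KeyError) → 'J' (finally) → 'R' (after the try/except). Output: HWJR

Answer: HWJR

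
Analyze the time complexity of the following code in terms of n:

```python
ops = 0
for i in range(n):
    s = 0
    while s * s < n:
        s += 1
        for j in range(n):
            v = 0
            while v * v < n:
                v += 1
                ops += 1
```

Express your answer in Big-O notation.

Each loop level contributes: n × √n × n × √n. Multiplying the contributions gives O(n^3).

Answer: O(n^3)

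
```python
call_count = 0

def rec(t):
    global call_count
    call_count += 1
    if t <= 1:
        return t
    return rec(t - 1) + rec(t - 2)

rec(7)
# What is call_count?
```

Calls(t) = 1 + Calls(t-1) + Calls(t-2); Calls(0)=Calls(1)=1. For t=7 this gives 41.

Answer: 41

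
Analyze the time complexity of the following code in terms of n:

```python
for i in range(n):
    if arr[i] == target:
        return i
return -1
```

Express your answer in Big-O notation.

This is Linear search in an array. Time complexity: O(n).

Answer: O(n)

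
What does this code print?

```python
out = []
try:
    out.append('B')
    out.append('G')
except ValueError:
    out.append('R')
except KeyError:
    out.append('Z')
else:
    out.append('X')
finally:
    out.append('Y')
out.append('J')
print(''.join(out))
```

Execution trace: 'B' (try body) → 'G' (try body, no exception) → 'X' (else) → 'Y' (finally) → 'J' (after the try/except). Output: BGXYJ

Answer: BGXYJ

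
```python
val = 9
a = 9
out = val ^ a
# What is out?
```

Trace:
`val = 9` → val = 9
`a = 9` → a = 9
`out = val ^ a` → out = 0
So out = 0

Answer: 0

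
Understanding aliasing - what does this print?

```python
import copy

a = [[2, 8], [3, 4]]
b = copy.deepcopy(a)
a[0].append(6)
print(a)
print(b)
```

Key concept: deep copy is fully independent.
Step by step:
`a = [[2, 8], [3, 4]]` → a = [[2, 8], [3, 4]]
`b = copy.deepcopy(a)` → b = [[2, 8], [3, 4]]
`a[0].append(6)` → a = [[2, 8, 6], [3, 4]]
`print(a)` → prints [[2, 8, 6], [3, 4]]
`print(b)` → prints [[2, 8], [3, 4]]

Answer:
[[2, 8, 6], [3, 4]]
[[2, 8], [3, 4]]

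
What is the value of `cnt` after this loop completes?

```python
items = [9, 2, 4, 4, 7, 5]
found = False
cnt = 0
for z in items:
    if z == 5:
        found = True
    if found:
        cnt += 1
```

Count elements after first 5 in [9, 2, 4, 4, 7, 5]
`cnt` takes the values: 0 → 1

Answer: 1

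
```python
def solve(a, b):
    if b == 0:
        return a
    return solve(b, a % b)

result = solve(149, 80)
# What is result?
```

solve(149, 80) -> solve(80, 69) -> solve(69, 11) -> solve(11, 3) -> solve(3, 2) -> solve(2, 1) -> solve(1, 0) -> 1

Answer: 1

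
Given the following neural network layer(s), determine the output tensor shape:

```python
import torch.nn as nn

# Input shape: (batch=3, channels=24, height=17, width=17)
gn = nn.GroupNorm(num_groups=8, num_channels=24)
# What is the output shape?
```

Input: (3, 24, 17, 17) -> Output: (3, 24, 17, 17)

Answer: (3, 24, 17, 17)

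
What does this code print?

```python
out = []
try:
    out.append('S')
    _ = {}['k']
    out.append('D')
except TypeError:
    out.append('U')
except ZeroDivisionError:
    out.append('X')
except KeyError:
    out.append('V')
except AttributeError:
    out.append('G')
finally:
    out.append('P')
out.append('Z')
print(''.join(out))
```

Execution trace: 'S' (try body) → 'V' (except KeyError) → 'P' (finally) → 'Z' (after the try/except). Output: SVPZ

Answer: SVPZ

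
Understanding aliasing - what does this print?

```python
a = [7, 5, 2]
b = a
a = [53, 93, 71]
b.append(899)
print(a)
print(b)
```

Key concept: rebinding vs mutation: a is rebound to a new list, b still points at the original.
Step by step:
`a = [7, 5, 2]` → a = [7, 5, 2]
`b = a` → b = [7, 5, 2] (same object as a)
`a = [53, 93, 71]` → a = [53, 93, 71]
`b.append(899)` → b = [7, 5, 2, 899]
`print(a)` → prints [53, 93, 71]
`print(b)` → prints [7, 5, 2, 899]

Answer:
[53, 93, 71]
[7, 5, 2, 899]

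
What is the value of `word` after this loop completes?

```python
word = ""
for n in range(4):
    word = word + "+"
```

Repeat '+' 4 times
`word` takes the values: "" → "+" → "++" → "+++" → "++++"

Answer: "++++"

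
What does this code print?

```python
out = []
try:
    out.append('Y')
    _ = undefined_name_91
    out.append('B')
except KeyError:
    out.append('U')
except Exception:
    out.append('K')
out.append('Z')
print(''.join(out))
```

Execution trace: 'Y' (try body) → 'K' (except Exception) → 'Z' (after the try/except). Output: YKZ

Answer: YKZ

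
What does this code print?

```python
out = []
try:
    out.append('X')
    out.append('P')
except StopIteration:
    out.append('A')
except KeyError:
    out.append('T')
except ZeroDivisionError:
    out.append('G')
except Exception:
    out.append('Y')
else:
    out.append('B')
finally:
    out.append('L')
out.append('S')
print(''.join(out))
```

Execution trace: 'X' (try body) → 'P' (try body, no exception) → 'B' (else) → 'L' (finally) → 'S' (after the try/except). Output: XPBLS

Answer: XPBLS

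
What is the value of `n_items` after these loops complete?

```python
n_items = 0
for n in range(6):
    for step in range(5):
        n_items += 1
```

6 * 5 = 30
`n_items` takes the values: 0 → 1 → 2 → 3 → 4 → 5 → 6 → 7 → 8 → 9 → 10 → 11 → 12 → 13 → 14 → 15 → 16 → 17 → 18 → 19 → 20 → 21 → 22 → 23 → 24 → 25 → 26 → 27 → 28 → 29 → 30

Answer: 30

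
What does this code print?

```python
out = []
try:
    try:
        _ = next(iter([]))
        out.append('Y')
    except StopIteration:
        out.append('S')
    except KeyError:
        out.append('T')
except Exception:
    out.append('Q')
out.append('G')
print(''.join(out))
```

Execution trace: 'S' (inner except StopIteration) → 'G' (after the try/except). Output: SG

Answer: SG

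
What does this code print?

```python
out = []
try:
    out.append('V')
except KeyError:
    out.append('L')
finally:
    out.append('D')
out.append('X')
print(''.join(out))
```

Execution trace: 'V' (try body, no exception) → 'D' (finally) → 'X' (after the try/except). Output: VDX

Answer: VDX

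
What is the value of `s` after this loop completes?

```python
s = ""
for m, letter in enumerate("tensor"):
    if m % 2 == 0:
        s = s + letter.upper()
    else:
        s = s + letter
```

Uppercase even positions in 'tensor'
`s` takes the values: "" → "T" → "Te" → "TeN" → "TeNs" → "TeNsO" → "TeNsOr"

Answer: "TeNsOr"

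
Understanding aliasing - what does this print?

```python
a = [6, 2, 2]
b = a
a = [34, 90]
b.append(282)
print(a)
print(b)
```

Key concept: rebinding vs mutation: a is rebound to a new list, b still points at the original.
Step by step:
`a = [6, 2, 2]` → a = [6, 2, 2]
`b = a` → b = [6, 2, 2] (same object as a)
`a = [34, 90]` → a = [34, 90]
`b.append(282)` → b = [6, 2, 2, 282]
`print(a)` → prints [34, 90]
`print(b)` → prints [6, 2, 2, 282]

Answer:
[34, 90]
[6, 2, 2, 282]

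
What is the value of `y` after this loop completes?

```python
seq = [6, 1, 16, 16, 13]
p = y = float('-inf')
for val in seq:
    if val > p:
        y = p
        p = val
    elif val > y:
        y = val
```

Second largest (with repeats) in [6, 1, 16, 16, 13]
`y` takes the values: -inf → 1 → 6 → 16

Answer: 16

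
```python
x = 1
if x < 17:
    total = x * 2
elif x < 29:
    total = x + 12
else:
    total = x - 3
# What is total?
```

Trace:
`x = 1` → x = 1
`if x < 17: ...` → x < 17 is True → total = 2
So total = 2

Answer: 2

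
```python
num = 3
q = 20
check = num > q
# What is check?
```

Trace:
`num = 3` → num = 3
`q = 20` → q = 20
`check = num > q` → check = False
So check = False

Answer: False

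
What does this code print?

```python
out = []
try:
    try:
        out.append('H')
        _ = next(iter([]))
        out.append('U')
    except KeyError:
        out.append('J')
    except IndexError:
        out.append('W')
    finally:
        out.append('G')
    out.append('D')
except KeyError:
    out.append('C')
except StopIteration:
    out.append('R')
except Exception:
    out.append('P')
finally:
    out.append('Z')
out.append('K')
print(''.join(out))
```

Execution trace: 'H' (inner try body) → 'G' (inner finally) → 'R' (except StopIteration) → 'Z' (finally) → 'K' (after the try/except). Output: HGRZK

Answer: HGRZK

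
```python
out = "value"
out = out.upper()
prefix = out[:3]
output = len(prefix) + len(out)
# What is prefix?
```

Trace:
`out = "value"` → out = 'value'
`out = out.upper()` → out = 'VALUE'
`prefix = out[:3]` → prefix = 'VAL'
`output = len(prefix) + len(out)` → output = 8
So prefix = 'VAL'

Answer: 'VAL'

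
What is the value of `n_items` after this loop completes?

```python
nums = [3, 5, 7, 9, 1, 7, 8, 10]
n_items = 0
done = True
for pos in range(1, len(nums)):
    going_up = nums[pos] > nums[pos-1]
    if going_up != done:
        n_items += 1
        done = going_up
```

Count direction changes in [3, 5, 7, 9, 1, 7, 8, 10]
`n_items` takes the values: 0 → 1 → 2

Answer: 2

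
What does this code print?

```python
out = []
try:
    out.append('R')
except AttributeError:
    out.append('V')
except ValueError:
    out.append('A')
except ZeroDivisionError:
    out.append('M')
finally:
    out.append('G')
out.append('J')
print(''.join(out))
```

Execution trace: 'R' (try body, no exception) → 'G' (finally) → 'J' (after the try/except). Output: RGJ

Answer: RGJ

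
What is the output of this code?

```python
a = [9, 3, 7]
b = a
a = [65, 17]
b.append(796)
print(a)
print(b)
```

Key concept: rebinding vs mutation: a is rebound to a new list, b still points at the original.
Step by step:
`a = [9, 3, 7]` → a = [9, 3, 7]
`b = a` → b = [9, 3, 7] (same object as a)
`a = [65, 17]` → a = [65, 17]
`b.append(796)` → b = [9, 3, 7, 796]
`print(a)` → prints [65, 17]
`print(b)` → prints [9, 3, 7, 796]

Answer:
[65, 17]
[9, 3, 7, 796]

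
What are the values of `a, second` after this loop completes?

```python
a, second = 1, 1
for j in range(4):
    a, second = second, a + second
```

Fibonacci: after 4 iterations
`a, second` takes the values: (1, 1) → (1, 2) → (2, 3) → (3, 5) → (5, 8)

Answer: 5, 8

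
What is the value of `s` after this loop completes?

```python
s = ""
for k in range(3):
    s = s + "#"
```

Repeat '#' 3 times
`s` takes the values: "" → "#" → "##" → "###"

Answer: "###"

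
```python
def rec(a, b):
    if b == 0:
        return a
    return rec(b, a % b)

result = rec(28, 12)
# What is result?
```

rec(28, 12) -> rec(12, 4) -> rec(4, 0) -> 4

Answer: 4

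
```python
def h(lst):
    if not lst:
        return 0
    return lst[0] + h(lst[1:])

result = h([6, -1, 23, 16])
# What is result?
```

6 + (-1) + 23 + 16 + 0 = 44

Answer: 44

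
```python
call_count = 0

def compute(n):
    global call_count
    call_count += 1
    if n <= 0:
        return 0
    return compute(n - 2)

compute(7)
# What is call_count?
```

Linear recursion stepping by 2: 5 calls from n=7 down to ≤0.

Answer: 5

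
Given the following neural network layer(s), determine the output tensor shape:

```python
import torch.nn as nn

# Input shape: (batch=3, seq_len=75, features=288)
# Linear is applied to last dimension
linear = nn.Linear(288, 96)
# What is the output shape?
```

Input: (3, 75, 288) -> Output: (3, 75, 96)

Answer: (3, 75, 96)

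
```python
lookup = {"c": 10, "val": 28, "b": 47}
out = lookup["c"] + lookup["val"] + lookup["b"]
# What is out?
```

Trace:
`lookup = {"c": 10, "val": 28, "b": 47}` → lookup = {'c': 10, 'val': 28, 'b': 47}
`out = lookup["c"] + lookup["val"] + lookup["b"]` → out = 85
So out = 85

Answer: 85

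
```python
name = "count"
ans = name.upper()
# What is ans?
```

Trace:
`name = "count"` → name = 'count'
`ans = name.upper()` → ans = 'COUNT'
So ans = 'COUNT'

Answer: 'COUNT'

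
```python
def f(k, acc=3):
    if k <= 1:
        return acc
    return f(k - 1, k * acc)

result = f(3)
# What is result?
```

Accumulator trace (n, acc): (3, 3) -> (2, 9) -> (1, 18) -> return 18

Answer: 18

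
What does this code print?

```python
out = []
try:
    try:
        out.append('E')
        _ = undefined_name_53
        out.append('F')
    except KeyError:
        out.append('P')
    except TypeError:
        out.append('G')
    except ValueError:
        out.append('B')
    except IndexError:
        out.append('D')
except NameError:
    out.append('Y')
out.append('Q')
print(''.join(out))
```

Execution trace: 'E' (try body) → 'Y' (outer except NameError) → 'Q' (after the try/except). Output: EYQ

Answer: EYQ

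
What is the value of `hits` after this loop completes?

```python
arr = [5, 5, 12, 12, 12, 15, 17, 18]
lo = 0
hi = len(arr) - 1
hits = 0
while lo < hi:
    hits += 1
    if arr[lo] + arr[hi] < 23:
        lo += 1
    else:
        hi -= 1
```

Steps to find pair summing to 23
`hits` takes the values: 0 → 1 → 2 → 3 → 4 → 5 → 6 → 7

Answer: 7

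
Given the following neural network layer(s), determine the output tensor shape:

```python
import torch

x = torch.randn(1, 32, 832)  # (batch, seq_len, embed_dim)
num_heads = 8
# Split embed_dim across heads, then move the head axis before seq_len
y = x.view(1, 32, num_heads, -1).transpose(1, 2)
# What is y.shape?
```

Input: (1, 32, 832) -> head_dim = 832 // 8 = 104; after view: (1, 32, 8, 104) -> after transpose(1, 2): (1, 8, 32, 104) -> Output: (1, 8, 32, 104)

Answer: (1, 8, 32, 104)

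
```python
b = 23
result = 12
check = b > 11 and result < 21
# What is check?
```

Trace:
`b = 23` → b = 23
`result = 12` → result = 12
`check = b > 11 and result < 21` → check = True
So check = True

Answer: True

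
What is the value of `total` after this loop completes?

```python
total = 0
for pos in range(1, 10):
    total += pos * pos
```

Sum of squares 1² to 9² = 285
`total` takes the values: 0 → 1 → 5 → 14 → 30 → 55 → 91 → 140 → 204 → 285

Answer: 285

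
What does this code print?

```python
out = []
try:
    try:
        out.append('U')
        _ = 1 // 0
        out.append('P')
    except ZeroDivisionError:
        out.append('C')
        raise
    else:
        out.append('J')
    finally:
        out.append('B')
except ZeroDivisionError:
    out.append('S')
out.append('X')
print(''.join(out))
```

Execution trace: 'U' (try body) → 'C' (except ZeroDivisionError) → 'B' (finally) → 'S' (outer except ZeroDivisionError) → 'X' (after the try/except). Output: UCBSX

Answer: UCBSX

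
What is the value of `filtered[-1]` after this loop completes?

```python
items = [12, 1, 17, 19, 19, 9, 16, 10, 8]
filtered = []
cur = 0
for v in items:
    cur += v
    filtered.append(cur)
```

Cumulative sum ends at 111
`filtered` takes the values: [] → [12] → [12, 13] → [12, 13, 30] → [12, 13, 30, 49] → [12, 13, 30, 49, 68] → [12, 13, 30, 49, 68, 77] → [12, 13, 30, 49, 68, 77, 93] → [12, 13, 30, 49, 68, 77, 93, 103] → [12, 13, 30, 49, 68, 77, 93, 103, 111]
So `filtered[-1]` = 111

Answer: 111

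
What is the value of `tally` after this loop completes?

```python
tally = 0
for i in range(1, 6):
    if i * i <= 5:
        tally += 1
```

Count numbers where i² ≤ 5
`tally` takes the values: 0 → 1 → 2

Answer: 2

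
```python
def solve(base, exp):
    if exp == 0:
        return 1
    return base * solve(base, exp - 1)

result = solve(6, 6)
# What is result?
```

solve(6, 6) = 6 * 6 * 6 * 6 * 6 * 6 = 46656

Answer: 46656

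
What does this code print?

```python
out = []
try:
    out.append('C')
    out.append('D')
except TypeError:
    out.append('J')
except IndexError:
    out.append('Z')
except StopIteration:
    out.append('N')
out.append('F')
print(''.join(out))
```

Execution trace: 'C' (try body) → 'D' (try body, no exception) → 'F' (after the try/except). Output: CDF

Answer: CDF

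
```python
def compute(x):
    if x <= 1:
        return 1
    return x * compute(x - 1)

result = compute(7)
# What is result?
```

compute(7) = 7 * 6 * 5 * 4 * 3 * 2 * 1 = 5040

Answer: 5040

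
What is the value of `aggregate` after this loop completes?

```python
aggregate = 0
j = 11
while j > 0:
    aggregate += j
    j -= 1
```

Sum 11 down to 1
`aggregate` takes the values: 0 → 11 → 21 → 30 → 38 → 45 → 51 → 56 → 60 → 63 → 65 → 66

Answer: 66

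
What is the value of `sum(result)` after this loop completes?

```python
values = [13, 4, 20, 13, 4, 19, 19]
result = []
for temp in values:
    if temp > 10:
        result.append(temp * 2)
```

Sum of doubled values > 10
`result` takes the values: [] → [26] → [26, 40] → [26, 40, 26] → [26, 40, 26, 38] → [26, 40, 26, 38, 38]
So `sum(result)` = 168

Answer: 168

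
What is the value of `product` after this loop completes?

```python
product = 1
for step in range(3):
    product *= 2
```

2^3 = 8
`product` takes the values: 1 → 2 → 4 → 8

Answer: 8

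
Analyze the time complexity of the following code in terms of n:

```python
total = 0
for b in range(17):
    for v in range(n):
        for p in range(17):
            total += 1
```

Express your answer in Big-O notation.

Each loop level contributes: 1 × n × 1. Multiplying the contributions gives O(n).

Answer: O(n)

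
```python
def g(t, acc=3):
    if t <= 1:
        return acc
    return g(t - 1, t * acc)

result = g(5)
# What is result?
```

Accumulator trace (n, acc): (5, 3) -> (4, 15) -> (3, 60) -> (2, 180) -> (1, 360) -> return 360

Answer: 360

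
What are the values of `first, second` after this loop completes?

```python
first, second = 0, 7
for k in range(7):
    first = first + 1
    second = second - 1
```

first goes 0→7, second goes 7→0
`first, second` takes the values: (0, 7) → (1, 7) → (1, 6) → (2, 6) → (2, 5) → (3, 5) → (3, 4) → (4, 4) → (4, 3) → (5, 3) → (5, 2) → (6, 2) → (6, 1) → (7, 1) → (7, 0)

Answer: 7, 0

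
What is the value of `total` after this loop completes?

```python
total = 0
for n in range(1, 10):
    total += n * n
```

Sum of squares 1² to 9² = 285
`total` takes the values: 0 → 1 → 5 → 14 → 30 → 55 → 91 → 140 → 204 → 285

Answer: 285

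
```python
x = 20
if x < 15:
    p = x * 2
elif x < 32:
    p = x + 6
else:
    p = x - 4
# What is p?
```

Trace:
`x = 20` → x = 20
`if x < 15: ...` → x < 15 is False, x < 32 is True → p = 26
So p = 26

Answer: 26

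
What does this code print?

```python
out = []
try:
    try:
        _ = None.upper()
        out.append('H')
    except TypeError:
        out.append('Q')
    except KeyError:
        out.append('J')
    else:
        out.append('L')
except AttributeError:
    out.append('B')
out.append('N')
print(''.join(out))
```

Execution trace: 'B' (outer except AttributeError) → 'N' (after the try/except). Output: BN

Answer: BN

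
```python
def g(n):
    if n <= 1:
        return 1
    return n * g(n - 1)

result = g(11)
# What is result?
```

g(11) = 11 * 10 * 9 * 8 * 7 * 6 * 5 * 4 * 3 * 2 * 1 = 39916800

Answer: 39916800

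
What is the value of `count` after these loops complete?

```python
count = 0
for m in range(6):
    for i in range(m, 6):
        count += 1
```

Upper triangle: 6 + 5 + ... + 1
`count` takes the values: 0 → 1 → 2 → 3 → 4 → 5 → 6 → 7 → 8 → 9 → 10 → 11 → 12 → 13 → 14 → 15 → 16 → 17 → 18 → 19 → 20 → 21

Answer: 21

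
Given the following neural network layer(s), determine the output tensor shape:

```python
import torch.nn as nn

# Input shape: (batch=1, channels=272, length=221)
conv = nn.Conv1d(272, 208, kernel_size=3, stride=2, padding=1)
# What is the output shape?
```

Input: (1, 272, 221) -> Output: (1, 208, 111)

Answer: (1, 208, 111)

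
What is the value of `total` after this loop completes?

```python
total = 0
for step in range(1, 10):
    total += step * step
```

Sum of squares 1² to 9² = 285
`total` takes the values: 0 → 1 → 5 → 14 → 30 → 55 → 91 → 140 → 204 → 285

Answer: 285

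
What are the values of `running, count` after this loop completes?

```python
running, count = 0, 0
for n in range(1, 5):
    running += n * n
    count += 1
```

Sum of squares and count
`running, count` takes the values: (0, 0) → (1, 0) → (1, 1) → (5, 1) → (5, 2) → (14, 2) → (14, 3) → (30, 3) → (30, 4)

Answer: 30, 4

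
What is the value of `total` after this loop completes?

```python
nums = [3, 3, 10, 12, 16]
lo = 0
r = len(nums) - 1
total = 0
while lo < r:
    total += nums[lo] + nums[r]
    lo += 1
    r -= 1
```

Sum of pairs from ends
`total` takes the values: 0 → 19 → 34

Answer: 34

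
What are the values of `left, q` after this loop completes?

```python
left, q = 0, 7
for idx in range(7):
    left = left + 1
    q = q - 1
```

left goes 0→7, q goes 7→0
`left, q` takes the values: (0, 7) → (1, 7) → (1, 6) → (2, 6) → (2, 5) → (3, 5) → (3, 4) → (4, 4) → (4, 3) → (5, 3) → (5, 2) → (6, 2) → (6, 1) → (7, 1) → (7, 0)

Answer: 7, 0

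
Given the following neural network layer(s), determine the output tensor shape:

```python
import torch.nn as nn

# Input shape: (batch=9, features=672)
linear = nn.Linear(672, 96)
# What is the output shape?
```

Input: (9, 672) -> Output: (9, 96)

Answer: (9, 96)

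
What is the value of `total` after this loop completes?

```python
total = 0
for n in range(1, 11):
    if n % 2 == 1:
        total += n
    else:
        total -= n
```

Add odd, subtract even
`total` takes the values: 0 → 1 → -1 → 2 → -2 → 3 → -3 → 4 → -4 → 5 → -5

Answer: -5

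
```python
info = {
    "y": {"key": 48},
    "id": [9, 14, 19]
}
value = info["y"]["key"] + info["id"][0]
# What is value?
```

Trace:
`info = { ...` → info = {'y': {'key': 48}, 'id': [9, 14, 19]}
`value = info["y"]["key"] + info["id"][0]` → value = 57
So value = 57

Answer: 57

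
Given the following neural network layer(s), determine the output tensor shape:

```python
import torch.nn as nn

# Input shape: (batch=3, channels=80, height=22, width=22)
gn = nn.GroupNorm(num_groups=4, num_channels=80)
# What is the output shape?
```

Input: (3, 80, 22, 22) -> Output: (3, 80, 22, 22)

Answer: (3, 80, 22, 22)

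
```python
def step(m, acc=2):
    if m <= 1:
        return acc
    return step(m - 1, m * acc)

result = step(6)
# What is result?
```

Accumulator trace (n, acc): (6, 2) -> (5, 12) -> (4, 60) -> (3, 240) -> (2, 720) -> (1, 1440) -> return 1440

Answer: 1440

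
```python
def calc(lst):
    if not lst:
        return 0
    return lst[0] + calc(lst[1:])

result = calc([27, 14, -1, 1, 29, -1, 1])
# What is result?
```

27 + 14 + (-1) + 1 + 29 + (-1) + 1 + 0 = 70

Answer: 70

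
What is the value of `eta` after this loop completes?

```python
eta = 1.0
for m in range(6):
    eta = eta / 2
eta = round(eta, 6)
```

Halving LR 6 times: 1 / 2^6
`eta` takes the values: 1.0 → 0.5 → 0.25 → 0.125 → 0.0625 → 0.03125 → 0.015625

Answer: 0.015625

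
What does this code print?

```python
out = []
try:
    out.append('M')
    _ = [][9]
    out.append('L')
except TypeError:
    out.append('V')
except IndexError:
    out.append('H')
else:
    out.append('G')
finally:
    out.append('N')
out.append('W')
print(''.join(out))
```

Execution trace: 'M' (try body) → 'H' (except IndexError) → 'N' (finally) → 'W' (after the try/except). Output: MHNW

Answer: MHNW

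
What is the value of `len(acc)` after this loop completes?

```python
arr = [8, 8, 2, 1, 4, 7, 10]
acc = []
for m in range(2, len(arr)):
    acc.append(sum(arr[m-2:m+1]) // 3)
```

Number of 3-element averages
`acc` takes the values: [] → [6] → [6, 3] → [6, 3, 2] → [6, 3, 2, 4] → [6, 3, 2, 4, 7]
So `len(acc)` = 5

Answer: 5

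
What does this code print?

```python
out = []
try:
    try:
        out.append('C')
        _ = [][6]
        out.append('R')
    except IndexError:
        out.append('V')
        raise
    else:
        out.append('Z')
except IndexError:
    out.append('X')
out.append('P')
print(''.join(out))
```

Execution trace: 'C' (inner try body) → 'V' (inner except IndexError) → 'X' (outer except IndexError) → 'P' (after the try/except). Output: CVXP

Answer: CVXP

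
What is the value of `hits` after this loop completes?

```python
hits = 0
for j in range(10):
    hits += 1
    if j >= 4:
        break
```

Loop breaks when j reaches 4, hits is 5
`hits` takes the values: 0 → 1 → 2 → 3 → 4 → 5

Answer: 5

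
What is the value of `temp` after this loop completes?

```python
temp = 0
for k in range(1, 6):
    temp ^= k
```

XOR of 1 to 5
`temp` takes the values: 0 → 1 → 3 → 0 → 4 → 1

Answer: 1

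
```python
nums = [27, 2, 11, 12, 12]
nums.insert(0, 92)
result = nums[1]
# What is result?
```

Trace:
`nums = [27, 2, 11, 12, 12]` → nums = [27, 2, 11, 12, 12]
`nums.insert(0, 92)` → nums = [92, 27, 2, 11, 12, 12]
`result = nums[1]` → result = 27
So result = 27

Answer: 27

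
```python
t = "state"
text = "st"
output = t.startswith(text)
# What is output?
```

Trace:
`t = "state"` → t = 'state'
`text = "st"` → text = 'st'
`output = t.startswith(text)` → output = True
So output = True

Answer: True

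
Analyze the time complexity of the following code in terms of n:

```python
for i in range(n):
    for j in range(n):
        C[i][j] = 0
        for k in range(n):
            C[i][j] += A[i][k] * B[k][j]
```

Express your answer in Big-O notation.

This is Naive matrix multiplication. Time complexity: O(n³).

Answer: O(n³)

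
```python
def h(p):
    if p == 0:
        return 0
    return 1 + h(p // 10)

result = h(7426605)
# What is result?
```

Count of digits of 7426605: 7

Answer: 7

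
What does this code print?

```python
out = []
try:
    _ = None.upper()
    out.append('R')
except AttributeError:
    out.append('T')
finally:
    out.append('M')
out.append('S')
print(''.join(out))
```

Execution trace: 'T' (except AttributeError) → 'M' (finally) → 'S' (after the try/except). Output: TMS

Answer: TMS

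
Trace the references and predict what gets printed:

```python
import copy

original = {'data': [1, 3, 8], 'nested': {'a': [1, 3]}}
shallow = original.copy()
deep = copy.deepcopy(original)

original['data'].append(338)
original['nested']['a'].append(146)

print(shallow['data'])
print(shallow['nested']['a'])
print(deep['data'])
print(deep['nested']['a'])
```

Key concept: comparing shallow vs deep copy.
Step by step:
`original = {'data': [1, 3, 8], 'nested': {'a': [1, 3]}}` → original = {'data': [1, 3, 8], 'nested': {'a': [1, 3]}}
`shallow = original.copy()` → shallow = {'data': [1, 3, 8], 'nested': {'a': [1, 3]}}
`deep = copy.deepcopy(original)` → deep = {'data': [1, 3, 8], 'nested': {'a': [1, 3]}}
`original['data'].append(338)` → original = {'data': [1, 3, 8, 338], 'nested': {'a': [1, 3]}}; shallow = {'data': [1, 3, 8, 338], 'nested': {'a': [1, 3]}}
`original['nested']['a'].append(146)` → original = {'data': [1, 3, 8, 338], 'nested': {'a': [1, 3, 146]}}; shallow = {'data': [1, 3, 8, 338], 'nested': {'a': [1, 3, 146]}}
`print(shallow['data'])` → prints [1, 3, 8, 338]
`print(shallow['nested']['a'])` → prints [1, 3, 146]
`print(deep['data'])` → prints [1, 3, 8]
`print(deep['nested']['a'])` → prints [1, 3]

Answer:
[1, 3, 8, 338]
[1, 3, 146]
[1, 3, 8]
[1, 3]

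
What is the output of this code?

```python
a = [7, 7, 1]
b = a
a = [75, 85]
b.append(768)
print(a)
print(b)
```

Key concept: rebinding vs mutation: a is rebound to a new list, b still points at the original.
Step by step:
`a = [7, 7, 1]` → a = [7, 7, 1]
`b = a` → b = [7, 7, 1] (same object as a)
`a = [75, 85]` → a = [75, 85]
`b.append(768)` → b = [7, 7, 1, 768]
`print(a)` → prints [75, 85]
`print(b)` → prints [7, 7, 1, 768]

Answer:
[75, 85]
[7, 7, 1, 768]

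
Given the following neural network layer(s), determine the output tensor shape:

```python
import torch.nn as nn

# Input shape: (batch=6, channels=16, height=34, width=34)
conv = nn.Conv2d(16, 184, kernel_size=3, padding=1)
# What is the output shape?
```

Input: (6, 16, 34, 34) -> Output: (6, 184, 34, 34)

Answer: (6, 184, 34, 34)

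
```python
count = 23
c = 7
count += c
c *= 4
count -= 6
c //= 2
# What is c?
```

Trace:
`count = 23` → count = 23
`c = 7` → c = 7
`count += c` → count = 30
`c *= 4` → c = 28
`count -= 6` → count = 24
`c //= 2` → c = 14
So c = 14

Answer: 14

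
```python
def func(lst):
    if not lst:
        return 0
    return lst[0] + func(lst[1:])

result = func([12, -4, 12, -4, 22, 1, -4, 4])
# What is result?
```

12 + (-4) + 12 + (-4) + 22 + 1 + (-4) + 4 + 0 = 39

Answer: 39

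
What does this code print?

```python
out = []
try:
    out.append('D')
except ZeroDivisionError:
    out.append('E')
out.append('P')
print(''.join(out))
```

Execution trace: 'D' (try body, no exception) → 'P' (after the try/except). Output: DP

Answer: DP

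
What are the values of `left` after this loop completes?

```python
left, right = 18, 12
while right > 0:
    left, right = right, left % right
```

GCD of 18 and 12
`left` takes the values: 18 → 12 → 6

Answer: 6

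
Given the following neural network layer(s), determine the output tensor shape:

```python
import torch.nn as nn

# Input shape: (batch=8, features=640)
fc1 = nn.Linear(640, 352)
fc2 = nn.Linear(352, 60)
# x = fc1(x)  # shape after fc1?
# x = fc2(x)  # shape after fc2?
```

Input: (8, 640) -> after fc1: (8, 352) -> Output: (8, 60)

Answer: (8, 60)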